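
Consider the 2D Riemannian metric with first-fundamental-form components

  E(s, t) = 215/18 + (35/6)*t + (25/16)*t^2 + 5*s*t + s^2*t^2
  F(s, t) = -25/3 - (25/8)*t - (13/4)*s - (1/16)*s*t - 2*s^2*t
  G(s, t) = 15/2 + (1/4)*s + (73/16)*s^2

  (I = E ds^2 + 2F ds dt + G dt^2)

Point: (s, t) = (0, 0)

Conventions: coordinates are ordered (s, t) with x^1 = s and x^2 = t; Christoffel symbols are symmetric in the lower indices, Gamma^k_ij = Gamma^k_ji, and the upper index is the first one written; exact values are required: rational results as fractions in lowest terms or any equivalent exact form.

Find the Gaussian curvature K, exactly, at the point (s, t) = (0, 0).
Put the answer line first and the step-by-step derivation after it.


Answer: K = -459423/841000

E = 215/18, F = -25/3, G = 15/2, EG - F^2 = 725/36 at the point
E_s = 0, E_t = 35/6, F_s = -13/4, F_t = -25/8, G_s = 1/4, G_t = 0
E_tt = 25/8, F_st = -1/16, G_ss = 73/8
Apply the Brioschi formula K = (det M1 - det M2)/(EG - F^2)^2 over the derivative matrices of E, F, G.
M1 = [[-E_tt/2 + F_st - G_ss/2, E_s/2, F_s - E_t/2], [F_t - G_s/2, E, F], [G_t/2, F, G]] = [[-99/16, 0, -37/6], [-13/4, 215/18, -25/3], [0, -25/3, 15/2]]; det M1 = -167975/576
M2 = [[0, E_t/2, G_s/2], [E_t/2, E, F], [G_s/2, F, G]] = [[0, 35/12, 1/8], [35/12, 215/18, -25/3], [1/8, -25/3, 15/2]]; det M2 = -26905/384
det M1 - det M2 = -255235/1152; K = -255235/1152 / (725/36)^2 = -459423/841000


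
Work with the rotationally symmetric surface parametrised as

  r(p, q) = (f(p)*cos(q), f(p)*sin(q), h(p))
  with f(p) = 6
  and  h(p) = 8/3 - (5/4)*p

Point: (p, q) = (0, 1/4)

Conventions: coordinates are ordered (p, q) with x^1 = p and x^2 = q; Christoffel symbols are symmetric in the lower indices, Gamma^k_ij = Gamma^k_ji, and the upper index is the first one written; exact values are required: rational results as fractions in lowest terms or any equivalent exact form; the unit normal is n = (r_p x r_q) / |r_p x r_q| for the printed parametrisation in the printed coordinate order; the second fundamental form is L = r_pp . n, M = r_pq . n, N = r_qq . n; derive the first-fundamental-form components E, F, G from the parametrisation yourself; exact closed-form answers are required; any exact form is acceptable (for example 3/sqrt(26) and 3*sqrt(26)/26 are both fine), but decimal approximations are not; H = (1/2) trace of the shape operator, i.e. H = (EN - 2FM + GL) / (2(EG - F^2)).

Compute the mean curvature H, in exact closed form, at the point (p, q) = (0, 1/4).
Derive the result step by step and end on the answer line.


f = 6, f' = 0, f'' = 0, h' = -5/4, h'' = 0
E = 25/16, F = 0, G = 36; answer radicand W^2 = 25/16
unnormalised second-form numerators: l = 0, m = 0, n = -15/2; L = l/sqrt(25/16), and similarly M = m/sqrt(W^2), N = n/sqrt(W^2)
H = (E*n - 2*F*m + G*l) / (2*(EG - F^2)*sqrt(W^2)); E*n - 2*F*m + G*l = -375/32, EG - F^2 = 225/4, so H = (-5/48)/sqrt(25/16)

Answer: H = -1/12


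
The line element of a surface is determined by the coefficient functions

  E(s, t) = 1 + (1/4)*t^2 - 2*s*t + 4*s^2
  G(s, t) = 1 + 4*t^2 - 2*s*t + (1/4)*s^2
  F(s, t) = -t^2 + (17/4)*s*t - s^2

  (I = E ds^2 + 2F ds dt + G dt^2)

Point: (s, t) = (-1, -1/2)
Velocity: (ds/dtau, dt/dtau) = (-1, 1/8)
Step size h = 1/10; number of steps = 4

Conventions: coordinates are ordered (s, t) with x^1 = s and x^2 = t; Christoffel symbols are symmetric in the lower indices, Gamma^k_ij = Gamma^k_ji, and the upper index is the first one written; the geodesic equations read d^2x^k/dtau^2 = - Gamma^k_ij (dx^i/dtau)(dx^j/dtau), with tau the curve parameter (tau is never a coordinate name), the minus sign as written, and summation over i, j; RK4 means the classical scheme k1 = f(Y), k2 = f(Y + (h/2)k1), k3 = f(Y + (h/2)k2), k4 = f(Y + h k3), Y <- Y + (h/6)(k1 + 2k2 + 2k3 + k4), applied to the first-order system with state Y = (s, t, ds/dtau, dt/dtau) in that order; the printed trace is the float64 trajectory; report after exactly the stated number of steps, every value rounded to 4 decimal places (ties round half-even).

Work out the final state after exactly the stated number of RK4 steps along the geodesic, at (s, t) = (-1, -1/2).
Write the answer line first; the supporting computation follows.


Answer: s = -1.3439, t = -0.4381, ds/dtau = -0.7473, dt/dtau = 0.1710

f(Y) = (ds/dtau, dt/dtau, -Gamma^s_ij Y'^i Y'^j, -Gamma^t_ij Y'^i Y'^j) with the Gammas evaluated at the stage position; h = 0.100000; intermediate values shown to 6 dp
step 0: s = -1.0000, t = -0.5000, ds/dtau = -1.0000, dt/dtau = 0.1250
step 1:
  k1: at (s, t) = (-1.000000, -0.500000), (ds/dtau, dt/dtau) = (-1.000000, 0.125000); Gamma_sss = -0.811594, Gamma_sst = 0.202899, Gamma_stt = -0.811594, Gamma_tss = -0.231884, Gamma_tst = 0.057971, Gamma_ttt = -0.231884; k1 = (-1.000000, 0.125000, 0.875000, 0.250000)
  k2: at (s, t) = (-1.050000, -0.493750), (ds/dtau, dt/dtau) = (-0.956250, 0.137500); Gamma_sss = -0.797390, Gamma_sst = 0.199347, Gamma_stt = -0.797390, Gamma_tss = -0.199011, Gamma_tst = 0.049753, Gamma_ttt = -0.199011; k2 = (-0.956250, 0.137500, 0.796642, 0.198825)
  k3: at (s, t) = (-1.047813, -0.493125), (ds/dtau, dt/dtau) = (-0.960168, 0.134941); Gamma_sss = -0.798249, Gamma_sst = 0.199562, Gamma_stt = -0.798249, Gamma_tss = -0.199596, Gamma_tst = 0.049899, Gamma_ttt = -0.199596; k3 = (-0.960168, 0.134941, 0.802173, 0.200577)
  k4: at (s, t) = (-1.096017, -0.486506), (ds/dtau, dt/dtau) = (-0.919783, 0.145058); Gamma_sss = -0.782898, Gamma_sst = 0.195725, Gamma_stt = -0.782898, Gamma_tss = -0.170740, Gamma_tst = 0.042685, Gamma_ttt = -0.170740; k4 = (-0.919783, 0.145058, 0.731034, 0.159429)
  Y <- Y + (h/6)(k1 + 2k2 + 2k3 + k4): s = -1.0959, t = -0.4864, ds/dtau = -0.9199, dt/dtau = 0.1451
step 2:
  k1: at (s, t) = (-1.095877, -0.486418), (ds/dtau, dt/dtau) = (-0.919939, 0.145137); Gamma_sss = -0.782962, Gamma_sst = 0.195741, Gamma_stt = -0.782962, Gamma_tss = -0.170732, Gamma_tst = 0.042683, Gamma_ttt = -0.170732; k1 = (-0.919939, 0.145137, 0.731374, 0.159482)
  k2: at (s, t) = (-1.141874, -0.479161), (ds/dtau, dt/dtau) = (-0.883370, 0.153111); Gamma_sss = -0.767231, Gamma_sst = 0.191808, Gamma_stt = -0.767231, Gamma_tss = -0.145396, Gamma_tst = 0.036349, Gamma_ttt = -0.145396; k2 = (-0.883370, 0.153111, 0.668575, 0.126700)
  k3: at (s, t) = (-1.140045, -0.478762), (ds/dtau, dt/dtau) = (-0.886510, 0.151472); Gamma_sss = -0.767956, Gamma_sst = 0.191989, Gamma_stt = -0.767956, Gamma_tss = -0.145824, Gamma_tst = 0.036456, Gamma_ttt = -0.145824; k3 = (-0.886510, 0.151472, 0.672718, 0.127739)
  k4: at (s, t) = (-1.184528, -0.471270), (ds/dtau, dt/dtau) = (-0.852667, 0.157911); Gamma_sss = -0.751975, Gamma_sst = 0.187994, Gamma_stt = -0.751975, Gamma_tss = -0.123463, Gamma_tst = 0.030866, Gamma_ttt = -0.123463; k4 = (-0.852667, 0.157911, 0.616093, 0.101154)
  Y <- Y + (h/6)(k1 + 2k2 + 2k3 + k4): s = -1.1844, t = -0.4712, ds/dtau = -0.8528, dt/dtau = 0.1580
step 3:
  k1: at (s, t) = (-1.184416, -0.471214), (ds/dtau, dt/dtau) = (-0.852771, 0.157962); Gamma_sss = -0.752022, Gamma_sst = 0.188006, Gamma_stt = -0.752022, Gamma_tss = -0.123462, Gamma_tst = 0.030866, Gamma_ttt = -0.123462; k1 = (-0.852771, 0.157962, 0.616300, 0.101180)
  k2: at (s, t) = (-1.227055, -0.463316), (ds/dtau, dt/dtau) = (-0.821956, 0.163021); Gamma_sss = -0.736237, Gamma_sst = 0.184059, Gamma_stt = -0.736237, Gamma_tss = -0.103723, Gamma_tst = 0.025931, Gamma_ttt = -0.103723; k2 = (-0.821956, 0.163021, 0.566304, 0.079782)
  k3: at (s, t) = (-1.225514, -0.463063), (ds/dtau, dt/dtau) = (-0.824456, 0.161952); Gamma_sss = -0.736840, Gamma_sst = 0.184210, Gamma_stt = -0.736840, Gamma_tss = -0.104034, Gamma_tst = 0.026008, Gamma_ttt = -0.104034; k3 = (-0.824456, 0.161952, 0.569369, 0.080389)
  k4: at (s, t) = (-1.266862, -0.455019), (ds/dtau, dt/dtau) = (-0.795834, 0.166001); Gamma_sss = -0.721240, Gamma_sst = 0.180310, Gamma_stt = -0.721240, Gamma_tss = -0.086505, Gamma_tst = 0.021626, Gamma_ttt = -0.086505; k4 = (-0.795834, 0.166001, 0.524315, 0.062886)
  Y <- Y + (h/6)(k1 + 2k2 + 2k3 + k4): s = -1.2668, t = -0.4550, ds/dtau = -0.7959, dt/dtau = 0.1660
step 4:
  k1: at (s, t) = (-1.266774, -0.454982), (ds/dtau, dt/dtau) = (-0.795905, 0.166036); Gamma_sss = -0.721275, Gamma_sst = 0.180319, Gamma_stt = -0.721275, Gamma_tss = -0.086506, Gamma_tst = 0.021627, Gamma_ttt = -0.086506; k1 = (-0.795905, 0.166036, 0.524444, 0.062899)
  k2: at (s, t) = (-1.306569, -0.446680), (ds/dtau, dt/dtau) = (-0.769683, 0.169181); Gamma_sss = -0.706125, Gamma_sst = 0.176531, Gamma_stt = -0.706125, Gamma_tss = -0.070937, Gamma_tst = 0.017734, Gamma_ttt = -0.070937; k2 = (-0.769683, 0.169181, 0.484502, 0.048673)
  k3: at (s, t) = (-1.305258, -0.446523), (ds/dtau, dt/dtau) = (-0.771680, 0.168470); Gamma_sss = -0.706625, Gamma_sst = 0.176656, Gamma_stt = -0.706625, Gamma_tss = -0.071163, Gamma_tst = 0.017791, Gamma_ttt = -0.071163; k3 = (-0.771680, 0.168470, 0.486776, 0.049023)
  k4: at (s, t) = (-1.343942, -0.438135), (ds/dtau, dt/dtau) = (-0.747228, 0.170938); Gamma_sss = -0.691856, Gamma_sst = 0.172964, Gamma_stt = -0.691856, Gamma_tss = -0.057253, Gamma_tst = 0.014313, Gamma_ttt = -0.057253; k4 = (-0.747228, 0.170938, 0.450699, 0.037296)
  Y <- Y + (h/6)(k1 + 2k2 + 2k3 + k4): s = -1.3439, t = -0.4381, ds/dtau = -0.7473, dt/dtau = 0.1710


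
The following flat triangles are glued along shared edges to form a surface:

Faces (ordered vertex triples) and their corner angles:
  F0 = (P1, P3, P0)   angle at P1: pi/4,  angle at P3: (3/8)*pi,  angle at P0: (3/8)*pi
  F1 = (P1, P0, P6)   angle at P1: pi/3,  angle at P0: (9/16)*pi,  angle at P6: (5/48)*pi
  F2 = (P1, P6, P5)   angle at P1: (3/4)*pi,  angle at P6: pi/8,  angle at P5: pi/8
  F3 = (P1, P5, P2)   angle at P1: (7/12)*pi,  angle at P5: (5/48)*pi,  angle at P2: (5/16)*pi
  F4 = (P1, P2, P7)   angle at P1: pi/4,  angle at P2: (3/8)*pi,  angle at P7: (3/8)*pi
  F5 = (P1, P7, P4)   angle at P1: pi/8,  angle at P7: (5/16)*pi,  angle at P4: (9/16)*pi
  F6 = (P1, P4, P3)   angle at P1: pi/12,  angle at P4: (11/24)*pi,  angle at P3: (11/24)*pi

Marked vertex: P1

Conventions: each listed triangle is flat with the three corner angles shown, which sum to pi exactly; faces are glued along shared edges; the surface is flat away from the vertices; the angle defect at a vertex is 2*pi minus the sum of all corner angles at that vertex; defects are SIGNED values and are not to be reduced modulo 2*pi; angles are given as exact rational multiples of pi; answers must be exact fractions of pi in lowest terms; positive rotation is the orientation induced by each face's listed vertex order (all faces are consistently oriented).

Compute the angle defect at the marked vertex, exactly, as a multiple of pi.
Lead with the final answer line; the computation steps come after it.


Answer: defect(P1) = (-3/8)*pi

Sum of corner angles at P1: (19/8)*pi
defect = 2*pi - (19/8)*pi


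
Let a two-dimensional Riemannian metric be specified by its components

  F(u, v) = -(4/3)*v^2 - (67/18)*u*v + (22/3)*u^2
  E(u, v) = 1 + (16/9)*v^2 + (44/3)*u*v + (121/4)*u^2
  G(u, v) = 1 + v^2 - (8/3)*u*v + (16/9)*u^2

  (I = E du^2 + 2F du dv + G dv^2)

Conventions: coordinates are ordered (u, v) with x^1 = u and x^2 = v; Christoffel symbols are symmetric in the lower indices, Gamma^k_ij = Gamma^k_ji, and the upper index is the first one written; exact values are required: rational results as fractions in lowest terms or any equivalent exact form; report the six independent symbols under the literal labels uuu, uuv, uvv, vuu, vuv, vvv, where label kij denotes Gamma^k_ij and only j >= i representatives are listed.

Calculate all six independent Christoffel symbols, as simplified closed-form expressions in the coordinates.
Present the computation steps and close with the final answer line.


E = 1 + (16/9)*v^2 + (44/3)*u*v + (121/4)*u^2; F = -(4/3)*v^2 - (67/18)*u*v + (22/3)*u^2; G = 1 + v^2 - (8/3)*u*v + (16/9)*u^2
Gamma^k_ij = (1/2) g^{kl} (d_i g_jl + d_j g_il - d_l g_ij), with g^inv = (1/(EG-F^2)) [[G, -F], [-F, E]]
first partials: E_u = (44/3)*v + (121/2)*u, E_v = (32/9)*v + (44/3)*u, F_u = -(67/18)*v + (44/3)*u, F_v = -(8/3)*v - (67/18)*u, G_u = -(8/3)*v + (32/9)*u, G_v = 2*v - (8/3)*u
D = EG - F^2 = 1 + (25/9)*v^2 + 12*u*v + (1153/36)*u^2
expanded: Gamma^u_uu = (G E_u - 2F F_u + F E_v)/(2D), Gamma^u_uv = (G E_v - F G_u)/(2D), Gamma^u_vv = (2G F_v - G G_u - F G_v)/(2D), Gamma^v_uu = (2E F_u - E E_v - F E_u)/(2D), Gamma^v_uv = (E G_u - F E_v)/(2D), Gamma^v_vv = (E G_v - 2F F_v + F G_u)/(2D); substitute and cancel common factors

Answer: Gamma_uuu = (1089*u + 264*v)/(1153*u^2 + 432*u*v + 100*v^2 + 36), Gamma_uuv = (264*u + 64*v)/(1153*u^2 + 432*u*v + 100*v^2 + 36), Gamma_uvv = (-198*u - 48*v)/(1153*u^2 + 432*u*v + 100*v^2 + 36), Gamma_vuu = (264*u - 198*v)/(1153*u^2 + 432*u*v + 100*v^2 + 36), Gamma_vuv = (64*u - 48*v)/(1153*u^2 + 432*u*v + 100*v^2 + 36), Gamma_vvv = (-48*u + 36*v)/(1153*u^2 + 432*u*v + 100*v^2 + 36)


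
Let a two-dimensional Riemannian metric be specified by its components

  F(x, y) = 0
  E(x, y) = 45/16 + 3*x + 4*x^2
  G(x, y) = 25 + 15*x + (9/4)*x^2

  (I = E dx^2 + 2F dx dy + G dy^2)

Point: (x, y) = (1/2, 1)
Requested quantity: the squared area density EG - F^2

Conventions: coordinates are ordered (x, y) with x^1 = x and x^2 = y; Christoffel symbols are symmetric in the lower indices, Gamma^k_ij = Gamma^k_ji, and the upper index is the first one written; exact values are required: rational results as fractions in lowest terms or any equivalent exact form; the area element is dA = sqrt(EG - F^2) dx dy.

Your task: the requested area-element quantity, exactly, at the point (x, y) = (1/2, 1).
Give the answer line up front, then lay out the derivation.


Answer: EG - F^2 = 44965/256

E = 85/16, F = 0, G = 529/16; EG - F^2 = 44965/256


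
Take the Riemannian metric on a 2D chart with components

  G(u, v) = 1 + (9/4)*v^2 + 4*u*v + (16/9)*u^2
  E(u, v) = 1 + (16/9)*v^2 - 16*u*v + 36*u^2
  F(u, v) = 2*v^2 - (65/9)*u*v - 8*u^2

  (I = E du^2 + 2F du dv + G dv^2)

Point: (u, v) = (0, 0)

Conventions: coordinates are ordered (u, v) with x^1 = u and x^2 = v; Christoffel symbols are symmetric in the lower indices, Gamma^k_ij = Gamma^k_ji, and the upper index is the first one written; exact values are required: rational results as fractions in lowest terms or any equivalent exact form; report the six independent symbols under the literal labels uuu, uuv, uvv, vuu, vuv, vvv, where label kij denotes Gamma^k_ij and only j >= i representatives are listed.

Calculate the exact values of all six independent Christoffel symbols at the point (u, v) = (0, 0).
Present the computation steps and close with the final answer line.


E = 1, F = 0, G = 1 at the point
E_u = 0, E_v = 0, F_u = 0, F_v = 0, G_u = 0, G_v = 0
EG - F^2 = 1;  g^inv = (1) * [[1, 0], [0, 1]]
first-kind symbols [ij,l] = (1/2)(d_i g_jl + d_j g_il - d_l g_ij): [uu,u] = E_u/2 = 0, [uu,v] = F_u - E_v/2 = 0, [uv,u] = E_v/2 = 0, [uv,v] = G_u/2 = 0, [vv,u] = F_v - G_u/2 = 0, [vv,v] = G_v/2 = 0
Gamma^u_ij = (G*[ij,u] - F*[ij,v])/(EG - F^2), Gamma^v_ij = (E*[ij,v] - F*[ij,u])/(EG - F^2)

Answer: Gamma_uuu = 0, Gamma_uuv = 0, Gamma_uvv = 0, Gamma_vuu = 0, Gamma_vuv = 0, Gamma_vvv = 0


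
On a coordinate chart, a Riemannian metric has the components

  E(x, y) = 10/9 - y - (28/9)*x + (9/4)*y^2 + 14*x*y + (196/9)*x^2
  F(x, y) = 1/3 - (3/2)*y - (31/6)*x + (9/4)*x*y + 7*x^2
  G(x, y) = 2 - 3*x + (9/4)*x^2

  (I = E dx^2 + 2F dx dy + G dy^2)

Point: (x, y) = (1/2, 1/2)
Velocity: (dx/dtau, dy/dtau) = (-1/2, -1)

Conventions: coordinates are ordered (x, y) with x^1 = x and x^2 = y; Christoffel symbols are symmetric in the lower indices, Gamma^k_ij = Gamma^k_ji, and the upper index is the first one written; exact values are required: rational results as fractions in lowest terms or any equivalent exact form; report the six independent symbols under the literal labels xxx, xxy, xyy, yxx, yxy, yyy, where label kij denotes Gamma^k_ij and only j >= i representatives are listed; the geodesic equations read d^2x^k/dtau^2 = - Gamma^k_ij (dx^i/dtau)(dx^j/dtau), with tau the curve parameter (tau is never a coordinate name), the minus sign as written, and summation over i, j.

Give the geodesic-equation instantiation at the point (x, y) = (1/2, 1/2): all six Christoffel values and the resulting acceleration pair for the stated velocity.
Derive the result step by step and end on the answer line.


E = 137/16, F = -11/16, G = 17/16 at the point
E_x = 77/3, E_y = 33/4, F_x = 71/24, F_y = -3/8, G_x = -3/4, G_y = 0
EG - F^2 = 69/8;  g^inv = (8/69) * [[17/16, 11/16], [11/16, 137/16]]
first-kind symbols [ij,l] = (1/2)(d_i g_jl + d_j g_il - d_l g_ij): [xx,x] = E_x/2 = 77/6, [xx,y] = F_x - E_y/2 = -7/6, [xy,x] = E_y/2 = 33/8, [xy,y] = G_x/2 = -3/8, [yy,x] = F_y - G_x/2 = 0, [yy,y] = G_y/2 = 0
Gamma^x_ij = (G*[ij,x] - F*[ij,y])/(EG - F^2), Gamma^y_ij = (E*[ij,y] - F*[ij,x])/(EG - F^2)
Gamma_xxx = 308/207, Gamma_xxy = 11/23, Gamma_xyy = 0, Gamma_yxx = -28/207, Gamma_yxy = -1/23, Gamma_yyy = 0
d^2x/dtau^2 = -(Gamma_xxx*(-1/2)^2 + 2*Gamma_xxy*(-1/2)*(-1) + Gamma_xyy*(-1)^2) = -176/207
d^2y/dtau^2 = -(Gamma_yxx*(-1/2)^2 + 2*Gamma_yxy*(-1/2)*(-1) + Gamma_yyy*(-1)^2) = 16/207

Answer: Gamma_xxx = 308/207, Gamma_xxy = 11/23, Gamma_xyy = 0, Gamma_yxx = -28/207, Gamma_yxy = -1/23, Gamma_yyy = 0; accelerations (d^2x/dtau^2, d^2y/dtau^2) = (-176/207, 16/207)


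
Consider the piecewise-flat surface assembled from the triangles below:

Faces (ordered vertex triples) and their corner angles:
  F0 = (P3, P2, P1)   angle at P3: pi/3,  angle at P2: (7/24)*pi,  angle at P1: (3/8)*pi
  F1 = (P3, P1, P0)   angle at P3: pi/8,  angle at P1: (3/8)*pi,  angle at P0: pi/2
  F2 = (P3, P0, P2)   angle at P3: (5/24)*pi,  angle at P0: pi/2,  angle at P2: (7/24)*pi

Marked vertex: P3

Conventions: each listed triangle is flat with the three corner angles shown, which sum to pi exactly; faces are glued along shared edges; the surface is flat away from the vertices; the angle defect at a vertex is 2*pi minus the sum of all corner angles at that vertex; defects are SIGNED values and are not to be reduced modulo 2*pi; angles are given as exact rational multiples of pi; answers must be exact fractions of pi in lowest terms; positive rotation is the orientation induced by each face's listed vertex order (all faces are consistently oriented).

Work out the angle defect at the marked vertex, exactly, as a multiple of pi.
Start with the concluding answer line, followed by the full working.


Answer: defect(P3) = (4/3)*pi

Sum of corner angles at P3: (2/3)*pi
defect = 2*pi - (2/3)*pi


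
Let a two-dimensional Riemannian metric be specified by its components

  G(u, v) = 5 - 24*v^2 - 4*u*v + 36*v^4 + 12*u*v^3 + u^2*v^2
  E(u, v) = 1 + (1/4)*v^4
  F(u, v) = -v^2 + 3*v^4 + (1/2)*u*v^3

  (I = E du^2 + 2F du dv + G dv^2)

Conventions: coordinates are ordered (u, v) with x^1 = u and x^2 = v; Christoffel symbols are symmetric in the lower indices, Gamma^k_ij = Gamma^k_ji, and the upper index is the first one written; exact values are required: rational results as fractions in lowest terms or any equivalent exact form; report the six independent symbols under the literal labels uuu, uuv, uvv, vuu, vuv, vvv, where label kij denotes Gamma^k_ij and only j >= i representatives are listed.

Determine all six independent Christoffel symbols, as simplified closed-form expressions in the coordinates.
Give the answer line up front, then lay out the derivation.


Answer: Gamma_uuu = 0, Gamma_uuv = 2*v^3/(4*u^2*v^2 + 48*u*v^3 - 16*u*v + 145*v^4 - 96*v^2 + 20), Gamma_uvv = (2*u*v^2 + 24*v^3)/(4*u^2*v^2 + 48*u*v^3 - 16*u*v + 145*v^4 - 96*v^2 + 20), Gamma_vuu = 0, Gamma_vuv = (4*u*v^2 + 24*v^3 - 8*v)/(4*u^2*v^2 + 48*u*v^3 - 16*u*v + 145*v^4 - 96*v^2 + 20), Gamma_vvv = (4*u^2*v + 72*u*v^2 - 8*u + 288*v^3 - 96*v)/(4*u^2*v^2 + 48*u*v^3 - 16*u*v + 145*v^4 - 96*v^2 + 20)

E = 1 + (1/4)*v^4; F = -v^2 + 3*v^4 + (1/2)*u*v^3; G = 5 - 24*v^2 - 4*u*v + 36*v^4 + 12*u*v^3 + u^2*v^2
Gamma^k_ij = (1/2) g^{kl} (d_i g_jl + d_j g_il - d_l g_ij), with g^inv = (1/(EG-F^2)) [[G, -F], [-F, E]]
first partials: E_u = 0, E_v = v^3, F_u = (1/2)*v^3, F_v = -2*v + 12*v^3 + (3/2)*u*v^2, G_u = -4*v + 12*v^3 + 2*u*v^2, G_v = -48*v - 4*u + 144*v^3 + 36*u*v^2 + 2*u^2*v
D = EG - F^2 = 5 - 24*v^2 - 4*u*v + (145/4)*v^4 + 12*u*v^3 + u^2*v^2
expanded: Gamma^u_uu = (G E_u - 2F F_u + F E_v)/(2D), Gamma^u_uv = (G E_v - F G_u)/(2D), Gamma^u_vv = (2G F_v - G G_u - F G_v)/(2D), Gamma^v_uu = (2E F_u - E E_v - F E_u)/(2D), Gamma^v_uv = (E G_u - F E_v)/(2D), Gamma^v_vv = (E G_v - 2F F_v + F G_u)/(2D); substitute and cancel common factors


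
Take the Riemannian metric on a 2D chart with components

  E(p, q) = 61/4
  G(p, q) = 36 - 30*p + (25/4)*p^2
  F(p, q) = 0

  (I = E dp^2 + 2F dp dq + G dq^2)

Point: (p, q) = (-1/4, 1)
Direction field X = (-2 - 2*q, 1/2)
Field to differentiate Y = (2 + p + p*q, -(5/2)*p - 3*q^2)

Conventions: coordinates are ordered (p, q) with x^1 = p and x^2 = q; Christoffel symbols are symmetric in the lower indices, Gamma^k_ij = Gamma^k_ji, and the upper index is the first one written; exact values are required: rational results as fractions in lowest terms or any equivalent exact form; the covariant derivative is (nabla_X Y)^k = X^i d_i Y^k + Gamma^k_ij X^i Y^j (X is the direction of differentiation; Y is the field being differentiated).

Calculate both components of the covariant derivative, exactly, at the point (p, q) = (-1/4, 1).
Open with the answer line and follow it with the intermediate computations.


Answer: (nabla_X Y)^p = -36755/3904, (nabla_X Y)^q = 166/53

E = 61/4, F = 0, G = 2809/64 at the point
E_p = 0, E_q = 0, F_p = 0, F_q = 0, G_p = -265/8, G_q = 0
EG - F^2 = 171349/256;  g^inv = (256/171349) * [[2809/64, 0], [0, 61/4]]
first-kind symbols [ij,l] = (1/2)(d_i g_jl + d_j g_il - d_l g_ij): [pp,p] = E_p/2 = 0, [pp,q] = F_p - E_q/2 = 0, [pq,p] = E_q/2 = 0, [pq,q] = G_p/2 = -265/16, [qq,p] = F_q - G_p/2 = 265/16, [qq,q] = G_q/2 = 0
Gamma^p_ij = (G*[ij,p] - F*[ij,q])/(EG - F^2), Gamma^q_ij = (E*[ij,q] - F*[ij,p])/(EG - F^2)
Gamma_ppp = 0, Gamma_ppq = 0, Gamma_pqq = 265/244, Gamma_qpp = 0, Gamma_qpq = -20/53, Gamma_qqq = 0
X = (-4, 1/2), Y = (3/2, -19/8) at the point


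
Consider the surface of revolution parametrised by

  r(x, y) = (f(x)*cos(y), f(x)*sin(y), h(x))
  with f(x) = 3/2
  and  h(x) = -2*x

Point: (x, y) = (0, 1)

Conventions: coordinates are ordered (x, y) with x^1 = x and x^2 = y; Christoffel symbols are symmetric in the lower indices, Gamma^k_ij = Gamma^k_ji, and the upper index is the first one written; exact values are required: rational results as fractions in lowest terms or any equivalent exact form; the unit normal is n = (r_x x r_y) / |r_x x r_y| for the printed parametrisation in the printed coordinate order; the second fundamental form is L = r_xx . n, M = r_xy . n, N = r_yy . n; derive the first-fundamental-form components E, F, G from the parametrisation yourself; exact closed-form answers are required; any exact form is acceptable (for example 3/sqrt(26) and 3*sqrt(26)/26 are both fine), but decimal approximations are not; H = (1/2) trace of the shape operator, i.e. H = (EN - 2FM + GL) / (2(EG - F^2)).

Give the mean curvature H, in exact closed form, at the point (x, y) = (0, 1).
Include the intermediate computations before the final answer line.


f = 3/2, f' = 0, f'' = 0, h' = -2, h'' = 0
E = 4, F = 0, G = 9/4; answer radicand W^2 = 4
unnormalised second-form numerators: l = 0, m = 0, n = -3; L = l/sqrt(4), and similarly M = m/sqrt(W^2), N = n/sqrt(W^2)
H = (E*n - 2*F*m + G*l) / (2*(EG - F^2)*sqrt(W^2)); E*n - 2*F*m + G*l = -12, EG - F^2 = 9, so H = (-2/3)/sqrt(4)

Answer: H = -1/3


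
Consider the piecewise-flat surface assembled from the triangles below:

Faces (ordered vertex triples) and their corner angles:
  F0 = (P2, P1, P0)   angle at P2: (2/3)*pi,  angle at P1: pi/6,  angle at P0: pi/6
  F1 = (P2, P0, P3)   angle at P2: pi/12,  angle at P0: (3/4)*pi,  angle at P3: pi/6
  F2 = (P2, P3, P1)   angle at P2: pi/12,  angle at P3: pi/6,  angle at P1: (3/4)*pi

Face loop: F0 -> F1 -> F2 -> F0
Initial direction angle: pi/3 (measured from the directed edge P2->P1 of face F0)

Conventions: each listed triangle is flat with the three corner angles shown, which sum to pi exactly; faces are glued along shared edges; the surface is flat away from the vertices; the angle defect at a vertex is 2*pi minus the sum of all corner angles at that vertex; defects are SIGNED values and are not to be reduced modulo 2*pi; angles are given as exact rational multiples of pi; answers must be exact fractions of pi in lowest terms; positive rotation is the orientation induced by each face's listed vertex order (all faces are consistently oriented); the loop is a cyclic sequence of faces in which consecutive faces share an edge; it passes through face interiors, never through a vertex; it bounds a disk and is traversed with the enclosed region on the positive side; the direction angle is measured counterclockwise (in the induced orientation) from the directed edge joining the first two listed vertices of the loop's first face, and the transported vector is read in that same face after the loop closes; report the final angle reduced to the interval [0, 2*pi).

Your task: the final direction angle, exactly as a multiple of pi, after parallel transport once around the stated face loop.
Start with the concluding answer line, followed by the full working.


Answer: final direction angle = (3/2)*pi

enclosed vertex P2: corner angles sum to (5/6)*pi, defect = 2*pi - (5/6)*pi = (7/6)*pi
the final direction is the initial angle plus the enclosed defects, taken mod 2*pi in the induced orientation
final angle = pi/3 + (7/6)*pi = (3/2)*pi (mod 2*pi)


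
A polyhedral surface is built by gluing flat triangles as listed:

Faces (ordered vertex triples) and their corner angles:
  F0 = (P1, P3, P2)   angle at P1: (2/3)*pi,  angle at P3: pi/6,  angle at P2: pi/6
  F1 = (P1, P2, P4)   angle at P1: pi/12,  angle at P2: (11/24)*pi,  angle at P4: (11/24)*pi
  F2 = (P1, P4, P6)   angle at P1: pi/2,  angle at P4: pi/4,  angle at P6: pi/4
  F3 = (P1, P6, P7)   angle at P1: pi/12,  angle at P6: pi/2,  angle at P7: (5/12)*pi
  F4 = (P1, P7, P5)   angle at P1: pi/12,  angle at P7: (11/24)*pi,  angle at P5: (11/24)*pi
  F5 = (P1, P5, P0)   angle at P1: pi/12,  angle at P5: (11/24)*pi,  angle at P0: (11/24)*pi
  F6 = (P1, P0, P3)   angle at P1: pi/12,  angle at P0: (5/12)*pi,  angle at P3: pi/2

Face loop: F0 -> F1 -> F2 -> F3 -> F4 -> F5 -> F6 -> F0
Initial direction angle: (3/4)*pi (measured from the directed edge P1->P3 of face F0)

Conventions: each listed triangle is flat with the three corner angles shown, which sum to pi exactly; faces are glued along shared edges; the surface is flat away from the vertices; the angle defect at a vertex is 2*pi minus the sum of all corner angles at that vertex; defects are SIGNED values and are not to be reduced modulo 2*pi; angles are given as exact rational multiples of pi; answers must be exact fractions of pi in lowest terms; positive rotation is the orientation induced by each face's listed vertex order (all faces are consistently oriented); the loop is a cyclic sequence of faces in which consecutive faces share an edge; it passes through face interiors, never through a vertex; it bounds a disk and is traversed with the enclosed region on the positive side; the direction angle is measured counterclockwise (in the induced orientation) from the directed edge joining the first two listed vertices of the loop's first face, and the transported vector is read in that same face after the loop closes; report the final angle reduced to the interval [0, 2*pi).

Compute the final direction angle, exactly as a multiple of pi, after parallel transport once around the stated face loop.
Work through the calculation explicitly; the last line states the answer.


enclosed vertex P1: corner angles sum to (19/12)*pi, defect = 2*pi - (19/12)*pi = (5/12)*pi
adding the enclosed defects to the starting angle (mod 2*pi, induced orientation) gives the holonomy
final angle = (3/4)*pi + (5/12)*pi = (7/6)*pi (mod 2*pi)

Answer: final direction angle = (7/6)*pi


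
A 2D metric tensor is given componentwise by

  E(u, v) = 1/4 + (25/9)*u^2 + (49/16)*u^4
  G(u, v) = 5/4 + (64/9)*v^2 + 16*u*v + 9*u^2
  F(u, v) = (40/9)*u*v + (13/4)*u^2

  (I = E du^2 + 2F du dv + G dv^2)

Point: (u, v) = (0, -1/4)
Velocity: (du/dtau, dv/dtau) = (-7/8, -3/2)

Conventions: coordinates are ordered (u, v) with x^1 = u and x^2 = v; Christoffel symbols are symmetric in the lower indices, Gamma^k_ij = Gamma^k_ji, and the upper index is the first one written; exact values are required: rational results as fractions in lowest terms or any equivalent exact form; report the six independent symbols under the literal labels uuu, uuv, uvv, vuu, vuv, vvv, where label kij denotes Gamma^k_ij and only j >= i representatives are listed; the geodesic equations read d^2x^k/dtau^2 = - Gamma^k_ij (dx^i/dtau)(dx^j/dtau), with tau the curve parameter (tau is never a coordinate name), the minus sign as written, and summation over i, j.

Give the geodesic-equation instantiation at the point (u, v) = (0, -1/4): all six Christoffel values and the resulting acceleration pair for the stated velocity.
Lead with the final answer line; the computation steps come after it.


Answer: Gamma_uuu = 0, Gamma_uuv = 0, Gamma_uvv = 8, Gamma_vuu = -40/61, Gamma_vuv = -72/61, Gamma_vvv = -64/61; accelerations (d^2u/dtau^2, d^2v/dtau^2) = (-18, 2909/488)

E = 1/4, F = 0, G = 61/36 at the point
E_u = 0, E_v = 0, F_u = -10/9, F_v = 0, G_u = -4, G_v = -32/9
EG - F^2 = 61/144;  g^inv = (144/61) * [[61/36, 0], [0, 1/4]]
first-kind symbols [ij,l] = (1/2)(d_i g_jl + d_j g_il - d_l g_ij): [uu,u] = E_u/2 = 0, [uu,v] = F_u - E_v/2 = -10/9, [uv,u] = E_v/2 = 0, [uv,v] = G_u/2 = -2, [vv,u] = F_v - G_u/2 = 2, [vv,v] = G_v/2 = -16/9
Gamma^u_ij = (G*[ij,u] - F*[ij,v])/(EG - F^2), Gamma^v_ij = (E*[ij,v] - F*[ij,u])/(EG - F^2)
Gamma_uuu = 0, Gamma_uuv = 0, Gamma_uvv = 8, Gamma_vuu = -40/61, Gamma_vuv = -72/61, Gamma_vvv = -64/61
d^2u/dtau^2 = -(Gamma_uuu*(-7/8)^2 + 2*Gamma_uuv*(-7/8)*(-3/2) + Gamma_uvv*(-3/2)^2) = -18
d^2v/dtau^2 = -(Gamma_vuu*(-7/8)^2 + 2*Gamma_vuv*(-7/8)*(-3/2) + Gamma_vvv*(-3/2)^2) = 2909/488


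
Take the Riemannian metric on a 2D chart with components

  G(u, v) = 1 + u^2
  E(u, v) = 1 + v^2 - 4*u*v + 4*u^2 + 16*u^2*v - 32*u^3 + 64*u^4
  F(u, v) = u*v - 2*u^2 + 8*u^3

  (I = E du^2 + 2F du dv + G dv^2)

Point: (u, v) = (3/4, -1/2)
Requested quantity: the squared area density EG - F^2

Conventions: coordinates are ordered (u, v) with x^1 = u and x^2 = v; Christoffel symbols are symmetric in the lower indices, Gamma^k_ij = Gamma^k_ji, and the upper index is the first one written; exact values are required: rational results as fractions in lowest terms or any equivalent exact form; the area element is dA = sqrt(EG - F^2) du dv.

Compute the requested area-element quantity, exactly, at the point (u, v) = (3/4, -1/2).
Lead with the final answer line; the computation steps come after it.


Answer: EG - F^2 = 125/16

E = 29/4, F = 15/8, G = 25/16; EG - F^2 = 125/16


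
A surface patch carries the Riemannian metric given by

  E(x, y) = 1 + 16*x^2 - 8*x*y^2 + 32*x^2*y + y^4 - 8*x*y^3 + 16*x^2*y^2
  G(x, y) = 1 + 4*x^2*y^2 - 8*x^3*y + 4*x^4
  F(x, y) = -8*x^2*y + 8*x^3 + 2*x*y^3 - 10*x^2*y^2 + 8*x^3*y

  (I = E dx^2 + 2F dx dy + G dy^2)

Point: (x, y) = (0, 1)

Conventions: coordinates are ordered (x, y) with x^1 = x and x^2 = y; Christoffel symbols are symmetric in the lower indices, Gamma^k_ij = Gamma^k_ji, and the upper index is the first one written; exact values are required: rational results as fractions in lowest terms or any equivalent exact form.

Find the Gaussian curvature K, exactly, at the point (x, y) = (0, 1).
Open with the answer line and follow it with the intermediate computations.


Answer: K = -1

E = 2, F = 0, G = 1, EG - F^2 = 2 at the point
E_x = -16, E_y = 4, F_x = 2, F_y = 0, G_x = 0, G_y = 0
E_yy = 12, F_xy = 6, G_xx = 8
Compute both Brioschi determinants and normalise by (EG - F^2)^2.
M1 = [[-E_yy/2 + F_xy - G_xx/2, E_x/2, F_x - E_y/2], [F_y - G_x/2, E, F], [G_y/2, F, G]] = [[-4, -8, 0], [0, 2, 0], [0, 0, 1]]; det M1 = -8
M2 = [[0, E_y/2, G_x/2], [E_y/2, E, F], [G_x/2, F, G]] = [[0, 2, 0], [2, 2, 0], [0, 0, 1]]; det M2 = -4
det M1 - det M2 = -4; K = -4 / (2)^2 = -1


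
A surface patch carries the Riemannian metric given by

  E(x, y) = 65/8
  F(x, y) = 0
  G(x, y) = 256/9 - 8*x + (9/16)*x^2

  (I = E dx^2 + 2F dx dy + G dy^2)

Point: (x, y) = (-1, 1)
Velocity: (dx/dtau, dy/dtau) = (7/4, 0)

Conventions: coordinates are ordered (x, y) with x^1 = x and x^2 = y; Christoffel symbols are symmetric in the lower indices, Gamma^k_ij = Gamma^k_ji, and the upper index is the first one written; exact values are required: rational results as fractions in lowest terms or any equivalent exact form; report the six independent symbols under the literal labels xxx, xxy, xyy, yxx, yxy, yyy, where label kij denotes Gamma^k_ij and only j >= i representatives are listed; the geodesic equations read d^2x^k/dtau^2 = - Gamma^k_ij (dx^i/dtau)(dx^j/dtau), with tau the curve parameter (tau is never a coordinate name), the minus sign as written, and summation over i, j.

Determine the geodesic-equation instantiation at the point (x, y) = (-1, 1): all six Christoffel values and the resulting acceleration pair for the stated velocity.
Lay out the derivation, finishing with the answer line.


E = 65/8, F = 0, G = 5329/144 at the point
E_x = 0, E_y = 0, F_x = 0, F_y = 0, G_x = -73/8, G_y = 0
EG - F^2 = 346385/1152;  g^inv = (1152/346385) * [[5329/144, 0], [0, 65/8]]
first-kind symbols [ij,l] = (1/2)(d_i g_jl + d_j g_il - d_l g_ij): [xx,x] = E_x/2 = 0, [xx,y] = F_x - E_y/2 = 0, [xy,x] = E_y/2 = 0, [xy,y] = G_x/2 = -73/16, [yy,x] = F_y - G_x/2 = 73/16, [yy,y] = G_y/2 = 0
Gamma^x_ij = (G*[ij,x] - F*[ij,y])/(EG - F^2), Gamma^y_ij = (E*[ij,y] - F*[ij,x])/(EG - F^2)
Gamma_xxx = 0, Gamma_xxy = 0, Gamma_xyy = 73/130, Gamma_yxx = 0, Gamma_yxy = -9/73, Gamma_yyy = 0
d^2x/dtau^2 = -(Gamma_xxx*(7/4)^2 + 2*Gamma_xxy*(7/4)*(0) + Gamma_xyy*(0)^2) = 0
d^2y/dtau^2 = -(Gamma_yxx*(7/4)^2 + 2*Gamma_yxy*(7/4)*(0) + Gamma_yyy*(0)^2) = 0

Answer: Gamma_xxx = 0, Gamma_xxy = 0, Gamma_xyy = 73/130, Gamma_yxx = 0, Gamma_yxy = -9/73, Gamma_yyy = 0; accelerations (d^2x/dtau^2, d^2y/dtau^2) = (0, 0)


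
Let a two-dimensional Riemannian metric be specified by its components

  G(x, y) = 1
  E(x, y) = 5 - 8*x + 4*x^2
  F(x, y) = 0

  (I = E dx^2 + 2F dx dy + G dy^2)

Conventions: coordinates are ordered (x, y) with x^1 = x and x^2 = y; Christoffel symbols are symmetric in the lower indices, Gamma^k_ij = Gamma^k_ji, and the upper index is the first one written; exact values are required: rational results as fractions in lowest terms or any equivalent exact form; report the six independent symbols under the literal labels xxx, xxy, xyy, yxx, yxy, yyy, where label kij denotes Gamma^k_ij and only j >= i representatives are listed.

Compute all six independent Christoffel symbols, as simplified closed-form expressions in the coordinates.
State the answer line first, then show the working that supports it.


Answer: Gamma_xxx = (4*x - 4)/(4*x^2 - 8*x + 5), Gamma_xxy = 0, Gamma_xyy = 0, Gamma_yxx = 0, Gamma_yxy = 0, Gamma_yyy = 0

E = 5 - 8*x + 4*x^2; F = 0; G = 1
Gamma^k_ij = (1/2) g^{kl} (d_i g_jl + d_j g_il - d_l g_ij), with g^inv = (1/(EG-F^2)) [[G, -F], [-F, E]]
first partials: E_x = -8 + 8*x, E_y = 0, F_x = 0, F_y = 0, G_x = 0, G_y = 0
D = EG - F^2 = 5 - 8*x + 4*x^2
expanded: Gamma^x_xx = (G E_x - 2F F_x + F E_y)/(2D), Gamma^x_xy = (G E_y - F G_x)/(2D), Gamma^x_yy = (2G F_y - G G_x - F G_y)/(2D), Gamma^y_xx = (2E F_x - E E_y - F E_x)/(2D), Gamma^y_xy = (E G_x - F E_y)/(2D), Gamma^y_yy = (E G_y - 2F F_y + F G_x)/(2D); substitute and cancel common factors


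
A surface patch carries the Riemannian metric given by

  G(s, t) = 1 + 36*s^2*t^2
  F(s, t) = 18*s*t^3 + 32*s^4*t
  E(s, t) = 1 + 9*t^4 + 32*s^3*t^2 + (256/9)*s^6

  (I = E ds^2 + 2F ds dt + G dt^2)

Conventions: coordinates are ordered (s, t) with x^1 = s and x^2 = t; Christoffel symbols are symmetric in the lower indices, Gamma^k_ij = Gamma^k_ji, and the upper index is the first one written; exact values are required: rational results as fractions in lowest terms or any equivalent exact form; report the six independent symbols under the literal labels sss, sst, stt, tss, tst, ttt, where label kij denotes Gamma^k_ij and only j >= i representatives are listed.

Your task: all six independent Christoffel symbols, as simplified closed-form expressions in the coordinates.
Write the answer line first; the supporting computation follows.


Answer: Gamma_sss = (768*s^5 + 432*s^2*t^2)/(256*s^6 + 288*s^3*t^2 + 324*s^2*t^2 + 81*t^4 + 9), Gamma_sst = (288*s^3*t + 162*t^3)/(256*s^6 + 288*s^3*t^2 + 324*s^2*t^2 + 81*t^4 + 9), Gamma_stt = (288*s^4 + 162*s*t^2)/(256*s^6 + 288*s^3*t^2 + 324*s^2*t^2 + 81*t^4 + 9), Gamma_tss = 864*s^3*t/(256*s^6 + 288*s^3*t^2 + 324*s^2*t^2 + 81*t^4 + 9), Gamma_tst = 324*s*t^2/(256*s^6 + 288*s^3*t^2 + 324*s^2*t^2 + 81*t^4 + 9), Gamma_ttt = 324*s^2*t/(256*s^6 + 288*s^3*t^2 + 324*s^2*t^2 + 81*t^4 + 9)

E = 1 + 9*t^4 + 32*s^3*t^2 + (256/9)*s^6; F = 18*s*t^3 + 32*s^4*t; G = 1 + 36*s^2*t^2
Gamma^k_ij = (1/2) g^{kl} (d_i g_jl + d_j g_il - d_l g_ij), with g^inv = (1/(EG-F^2)) [[G, -F], [-F, E]]
first partials: E_s = 96*s^2*t^2 + (512/3)*s^5, E_t = 36*t^3 + 64*s^3*t, F_s = 18*t^3 + 128*s^3*t, F_t = 54*s*t^2 + 32*s^4, G_s = 72*s*t^2, G_t = 72*s^2*t
D = EG - F^2 = 1 + 9*t^4 + 36*s^2*t^2 + 32*s^3*t^2 + (256/9)*s^6
expanded: Gamma^s_ss = (G E_s - 2F F_s + F E_t)/(2D), Gamma^s_st = (G E_t - F G_s)/(2D), Gamma^s_tt = (2G F_t - G G_s - F G_t)/(2D), Gamma^t_ss = (2E F_s - E E_t - F E_s)/(2D), Gamma^t_st = (E G_s - F E_t)/(2D), Gamma^t_tt = (E G_t - 2F F_t + F G_s)/(2D); substitute and cancel common factors


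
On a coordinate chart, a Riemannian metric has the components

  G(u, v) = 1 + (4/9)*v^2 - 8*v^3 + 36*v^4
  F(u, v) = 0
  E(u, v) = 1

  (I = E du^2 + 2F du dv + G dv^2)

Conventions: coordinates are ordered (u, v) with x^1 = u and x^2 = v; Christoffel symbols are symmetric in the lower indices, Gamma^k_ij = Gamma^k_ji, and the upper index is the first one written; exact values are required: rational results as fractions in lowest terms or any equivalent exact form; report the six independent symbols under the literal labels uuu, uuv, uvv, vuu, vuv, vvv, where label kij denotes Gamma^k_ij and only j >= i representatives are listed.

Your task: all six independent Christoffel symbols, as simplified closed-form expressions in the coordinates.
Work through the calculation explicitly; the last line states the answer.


E = 1; F = 0; G = 1 + (4/9)*v^2 - 8*v^3 + 36*v^4
Gamma^k_ij = (1/2) g^{kl} (d_i g_jl + d_j g_il - d_l g_ij), with g^inv = (1/(EG-F^2)) [[G, -F], [-F, E]]
first partials: E_u = 0, E_v = 0, F_u = 0, F_v = 0, G_u = 0, G_v = (8/9)*v - 24*v^2 + 144*v^3
D = EG - F^2 = 1 + (4/9)*v^2 - 8*v^3 + 36*v^4
expanded: Gamma^u_uu = (G E_u - 2F F_u + F E_v)/(2D), Gamma^u_uv = (G E_v - F G_u)/(2D), Gamma^u_vv = (2G F_v - G G_u - F G_v)/(2D), Gamma^v_uu = (2E F_u - E E_v - F E_u)/(2D), Gamma^v_uv = (E G_u - F E_v)/(2D), Gamma^v_vv = (E G_v - 2F F_v + F G_u)/(2D); substitute and cancel common factors

Answer: Gamma_uuu = 0, Gamma_uuv = 0, Gamma_uvv = 0, Gamma_vuu = 0, Gamma_vuv = 0, Gamma_vvv = (648*v^3 - 108*v^2 + 4*v)/(324*v^4 - 72*v^3 + 4*v^2 + 9)


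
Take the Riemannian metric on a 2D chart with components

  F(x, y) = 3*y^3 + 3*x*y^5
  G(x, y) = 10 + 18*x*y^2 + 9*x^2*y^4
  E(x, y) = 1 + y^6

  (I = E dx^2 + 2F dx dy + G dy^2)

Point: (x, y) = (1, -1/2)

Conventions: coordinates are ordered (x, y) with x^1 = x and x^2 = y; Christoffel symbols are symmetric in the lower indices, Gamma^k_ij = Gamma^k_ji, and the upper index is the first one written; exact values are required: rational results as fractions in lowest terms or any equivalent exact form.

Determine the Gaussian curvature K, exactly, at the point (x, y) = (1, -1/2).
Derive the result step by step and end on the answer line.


E = 65/64, F = -15/32, G = 241/16, EG - F^2 = 965/64 at the point
E_x = 0, E_y = -3/16, F_x = -3/32, F_y = 51/16, G_x = 45/8, G_y = -45/2
E_yy = 15/8, F_xy = 15/16, G_xx = 9/8
By Brioschi, K is (det M1 - det M2) divided by (EG - F^2) squared.
M1 = [[-E_yy/2 + F_xy - G_xx/2, E_x/2, F_x - E_y/2], [F_y - G_x/2, E, F], [G_y/2, F, G]] = [[-9/16, 0, 0], [3/8, 65/64, -15/32], [-45/4, -15/32, 241/16]]; det M1 = -8685/1024
M2 = [[0, E_y/2, G_x/2], [E_y/2, E, F], [G_x/2, F, G]] = [[0, -3/32, 45/16], [-3/32, 65/64, -15/32], [45/16, -15/32, 241/16]]; det M2 = -8109/1024
det M1 - det M2 = -9/16; K = -9/16 / (965/64)^2 = -2304/931225

Answer: K = -2304/931225
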